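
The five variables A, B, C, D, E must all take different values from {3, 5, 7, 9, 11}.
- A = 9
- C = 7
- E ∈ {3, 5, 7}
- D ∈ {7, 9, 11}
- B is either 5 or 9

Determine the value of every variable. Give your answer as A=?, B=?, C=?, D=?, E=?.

A=9, B=5, C=7, D=11, E=3

A must be 9 (only option left). Remove 9 from B, D.
B must be 5 (only option left). Remove 5 from E.
C's domain is down to {7}, so C = 7. Strike 7 from D, E.
That leaves D = 11.
That leaves E = 3.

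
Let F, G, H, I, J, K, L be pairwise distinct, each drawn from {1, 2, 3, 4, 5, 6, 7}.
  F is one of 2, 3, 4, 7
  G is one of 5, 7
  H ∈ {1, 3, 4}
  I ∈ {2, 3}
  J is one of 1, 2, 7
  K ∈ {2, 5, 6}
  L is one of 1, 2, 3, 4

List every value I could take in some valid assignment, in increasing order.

The 7 variables together cover exactly {1, 2, 3, 4, 5, 6, 7} — 7 values for 7 variables — and 6 appears only in K's list, so K = 6.
Among the 6 still-open variables, 5 fits only G (and all 6 values in {1, 2, 3, 4, 5, 7} must be used), so G = 5.
No further eliminations apply; I can still be any of 2, 3.

2, 3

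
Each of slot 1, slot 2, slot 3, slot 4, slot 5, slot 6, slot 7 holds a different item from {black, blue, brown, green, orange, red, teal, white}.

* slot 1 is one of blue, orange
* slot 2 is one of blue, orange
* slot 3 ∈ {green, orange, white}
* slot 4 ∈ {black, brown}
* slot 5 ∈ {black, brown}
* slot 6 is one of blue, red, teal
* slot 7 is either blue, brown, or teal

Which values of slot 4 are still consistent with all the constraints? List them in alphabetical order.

The 2 variables slot 1 and slot 2 are confined to {blue, orange}, which locks those values in; drop them from slot 3, slot 6, slot 7.
The 2 variables slot 4 and slot 5 are confined to {black, brown}, which locks those values in; drop them from slot 7.
slot 7 must be teal (only option left). So slot 6 can't be teal.
slot 6 must be red (only option left).
No further eliminations apply; slot 4 can still be any of black, brown.

black, brown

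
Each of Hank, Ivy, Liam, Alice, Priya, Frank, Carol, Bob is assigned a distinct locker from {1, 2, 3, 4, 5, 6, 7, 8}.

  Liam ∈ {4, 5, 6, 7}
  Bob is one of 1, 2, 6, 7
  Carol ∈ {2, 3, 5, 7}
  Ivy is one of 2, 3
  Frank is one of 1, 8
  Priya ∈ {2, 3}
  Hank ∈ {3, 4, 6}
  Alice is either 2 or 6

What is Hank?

4

The 8 variables together cover exactly {1, 2, 3, 4, 5, 6, 7, 8} — 8 values for 8 variables — and 8 appears only in Frank's list, so Frank = 8.
Among the 7 still-open variables, 1 fits only Bob (and all 7 values in {1, 2, 3, 4, 5, 6, 7} must be used), so Bob = 1.
Ivy and Priya share exactly the 2 values {2, 3}; by pigeonhole those values go to them, so strike 2, 3 from Hank, Alice, Carol.
That leaves Alice = 6. So Hank, Liam can't be 6.
So Hank = 4.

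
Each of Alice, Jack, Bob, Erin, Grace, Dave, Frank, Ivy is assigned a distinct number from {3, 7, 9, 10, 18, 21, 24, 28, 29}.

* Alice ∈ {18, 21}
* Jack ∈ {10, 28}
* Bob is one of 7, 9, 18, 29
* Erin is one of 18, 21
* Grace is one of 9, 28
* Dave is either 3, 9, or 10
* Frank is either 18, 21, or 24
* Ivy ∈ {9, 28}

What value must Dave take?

3

The 2 variables Alice and Erin are confined to {18, 21}, which locks those values in; drop them from Bob, Frank.
Frank has just one choice, so Frank = 24.
The 2 variables Grace and Ivy are confined to {9, 28}, which locks those values in; drop them from Jack, Bob, Dave.
Jack has just one choice, so Jack = 10. Eliminate 10 elsewhere: Dave.
So Dave = 3.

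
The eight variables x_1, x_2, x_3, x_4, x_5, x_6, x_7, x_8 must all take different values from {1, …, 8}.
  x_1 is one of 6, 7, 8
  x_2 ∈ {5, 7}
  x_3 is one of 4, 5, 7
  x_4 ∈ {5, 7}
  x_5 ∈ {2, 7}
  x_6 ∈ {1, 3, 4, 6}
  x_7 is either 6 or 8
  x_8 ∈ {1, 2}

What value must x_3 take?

The 8 variables together cover exactly {1, 2, 3, 4, 5, 6, 7, 8} — 8 values for 8 variables — and 3 appears only in x_6's list, so x_6 = 3.
Among the 7 still-open variables, 1 fits only x_8 (and all 7 values in {1, 2, 4, 5, 6, 7, 8} must be used), so x_8 = 1.
Among the 6 still-open variables, 2 fits only x_5 (and all 6 values in {2, 4, 5, 6, 7, 8} must be used), so x_5 = 2.
The 5 still-open variables draw from only 5 values {4, 5, 6, 7, 8}, so each is used; only x_3 can be 4, hence x_3 = 4.

4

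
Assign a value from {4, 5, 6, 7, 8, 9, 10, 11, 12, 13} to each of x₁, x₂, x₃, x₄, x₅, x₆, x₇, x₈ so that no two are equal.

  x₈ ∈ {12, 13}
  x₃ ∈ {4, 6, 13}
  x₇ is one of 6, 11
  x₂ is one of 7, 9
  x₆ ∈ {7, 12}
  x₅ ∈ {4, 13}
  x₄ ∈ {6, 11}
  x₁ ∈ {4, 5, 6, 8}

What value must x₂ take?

9

x₄ and x₇ between them cover only {6, 11} — a naked pair. Remove those values from x₁, x₃.
The 2 variables x₃ and x₅ are confined to {4, 13}, which locks those values in; drop them from x₁, x₈.
x₈ has just one choice, so x₈ = 12. Eliminate 12 elsewhere: x₆.
That leaves x₆ = 7. So x₂ can't be 7.
So x₂ = 9.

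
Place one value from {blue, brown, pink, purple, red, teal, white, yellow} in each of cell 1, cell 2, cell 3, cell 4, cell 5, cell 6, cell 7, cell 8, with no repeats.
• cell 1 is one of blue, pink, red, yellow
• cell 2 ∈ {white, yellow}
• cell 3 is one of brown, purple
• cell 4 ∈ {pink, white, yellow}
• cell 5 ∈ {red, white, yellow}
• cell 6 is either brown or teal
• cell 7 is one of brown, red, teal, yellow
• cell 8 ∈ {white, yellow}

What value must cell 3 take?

The 8 variables draw from only 8 values {blue, brown, pink, purple, red, teal, white, yellow}, so each is used; only cell 1 can be blue, hence cell 1 = blue.
The 7 still-open variables together cover exactly {brown, pink, purple, red, teal, white, yellow} — 7 values for 7 variables — and pink appears only in cell 4's list, so cell 4 = pink.
Among the 6 still-open variables, purple fits only cell 3 (and all 6 values in {brown, purple, red, teal, white, yellow} must be used), so cell 3 = purple.

purple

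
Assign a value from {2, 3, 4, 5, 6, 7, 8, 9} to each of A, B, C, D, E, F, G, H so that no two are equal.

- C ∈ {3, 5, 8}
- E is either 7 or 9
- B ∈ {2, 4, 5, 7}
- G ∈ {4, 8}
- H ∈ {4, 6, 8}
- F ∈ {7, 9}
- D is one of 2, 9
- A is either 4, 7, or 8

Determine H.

The 8 variables draw from only 8 values {2, 3, 4, 5, 6, 7, 8, 9}, so each is used; only C can be 3, hence C = 3.
The 7 still-open variables together cover exactly {2, 4, 5, 6, 7, 8, 9} — 7 values for 7 variables — and 5 appears only in B's list, so B = 5.
The 6 still-open variables together cover exactly {2, 4, 6, 7, 8, 9} — 6 values for 6 variables — and 2 appears only in D's list, so D = 2.
Among the 5 still-open variables, 6 fits only H (and all 5 values in {4, 6, 7, 8, 9} must be used), so H = 6.

6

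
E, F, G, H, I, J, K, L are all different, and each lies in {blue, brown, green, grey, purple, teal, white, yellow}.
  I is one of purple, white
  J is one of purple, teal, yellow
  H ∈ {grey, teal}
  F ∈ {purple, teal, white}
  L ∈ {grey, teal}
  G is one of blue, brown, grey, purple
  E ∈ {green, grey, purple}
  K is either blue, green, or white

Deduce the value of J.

Among the 8 variables, brown fits only G (and all 8 values in {blue, brown, green, grey, purple, teal, white, yellow} must be used), so G = brown.
Among the 7 still-open variables, blue fits only K (and all 7 values in {blue, green, grey, purple, teal, white, yellow} must be used), so K = blue.
The 6 still-open variables draw from only 6 values {green, grey, purple, teal, white, yellow}, so each is used; only E can be green, hence E = green.
Among the 5 still-open variables, yellow fits only J (and all 5 values in {grey, purple, teal, white, yellow} must be used), so J = yellow.

yellow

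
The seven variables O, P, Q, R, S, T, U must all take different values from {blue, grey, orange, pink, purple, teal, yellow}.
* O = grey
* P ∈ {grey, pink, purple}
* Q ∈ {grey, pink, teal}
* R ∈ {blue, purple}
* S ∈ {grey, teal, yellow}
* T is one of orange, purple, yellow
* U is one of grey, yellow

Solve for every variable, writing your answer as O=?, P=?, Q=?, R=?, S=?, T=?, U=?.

O=grey, P=purple, Q=pink, R=blue, S=teal, T=orange, U=yellow

O has just one choice, so O = grey. Remove grey from P, Q, S, U.
U has just one choice, so U = yellow. Eliminate yellow elsewhere: S, T.
S has just one choice, so S = teal. Strike teal from Q.
Q has just one choice, so Q = pink. Remove pink from P.
That leaves P = purple. So R, T can't be purple.
R's domain is down to {blue}, so R = blue.
That leaves T = orange.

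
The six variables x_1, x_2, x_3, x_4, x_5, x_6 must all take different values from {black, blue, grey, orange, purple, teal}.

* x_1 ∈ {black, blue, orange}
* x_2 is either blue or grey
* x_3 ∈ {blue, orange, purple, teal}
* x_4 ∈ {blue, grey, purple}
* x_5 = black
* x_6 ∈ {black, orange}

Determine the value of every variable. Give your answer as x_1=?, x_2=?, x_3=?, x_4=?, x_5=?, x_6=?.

x_1=blue, x_2=grey, x_3=teal, x_4=purple, x_5=black, x_6=orange

x_5's domain is down to {black}, so x_5 = black. Eliminate black elsewhere: x_1, x_6.
x_6 must be orange (only option left). Strike orange from x_1, x_3.
x_1 must be blue (only option left). So x_2, x_3, x_4 can't be blue.
That leaves x_2 = grey. Eliminate grey elsewhere: x_4.
x_4 has just one choice, so x_4 = purple. So x_3 can't be purple.
x_3's domain is down to {teal}, so x_3 = teal.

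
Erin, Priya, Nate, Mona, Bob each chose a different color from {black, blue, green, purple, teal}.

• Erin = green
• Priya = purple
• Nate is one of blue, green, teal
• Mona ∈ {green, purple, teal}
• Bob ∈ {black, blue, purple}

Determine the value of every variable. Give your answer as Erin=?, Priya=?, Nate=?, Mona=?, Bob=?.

Erin=green, Priya=purple, Nate=blue, Mona=teal, Bob=black

Erin has just one choice, so Erin = green. So Nate, Mona can't be green.
Priya must be purple (only option left). Remove purple from Mona, Bob.
Mona must be teal (only option left). Strike teal from Nate.
Nate has just one choice, so Nate = blue. Strike blue from Bob.
Bob's domain is down to {black}, so Bob = black.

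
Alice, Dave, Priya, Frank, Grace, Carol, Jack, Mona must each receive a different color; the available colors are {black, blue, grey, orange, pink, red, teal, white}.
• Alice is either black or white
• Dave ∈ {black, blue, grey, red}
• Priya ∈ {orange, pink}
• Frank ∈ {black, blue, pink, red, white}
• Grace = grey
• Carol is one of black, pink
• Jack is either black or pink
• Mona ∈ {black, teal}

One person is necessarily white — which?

Grace's domain is down to {grey}, so Grace = grey. So Dave can't be grey.
Among the 7 still-open variables, orange fits only Priya (and all 7 values in {black, blue, orange, pink, red, teal, white} must be used), so Priya = orange.
Among the 6 still-open variables, teal fits only Mona (and all 6 values in {black, blue, pink, red, teal, white} must be used), so Mona = teal.
Carol and Jack between them cover only {black, pink} — a naked pair. Remove those values from Alice, Dave, Frank.
So white goes to Alice.

Alice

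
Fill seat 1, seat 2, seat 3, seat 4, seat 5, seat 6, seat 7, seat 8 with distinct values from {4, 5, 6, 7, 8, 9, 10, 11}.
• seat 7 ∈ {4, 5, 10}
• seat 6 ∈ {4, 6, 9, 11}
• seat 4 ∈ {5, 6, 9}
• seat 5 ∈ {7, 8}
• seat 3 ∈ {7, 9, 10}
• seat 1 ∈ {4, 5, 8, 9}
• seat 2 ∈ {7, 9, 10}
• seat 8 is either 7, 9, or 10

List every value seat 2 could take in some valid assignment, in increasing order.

7, 9, 10

The 8 variables together cover exactly {4, 5, 6, 7, 8, 9, 10, 11} — 8 values for 8 variables — and 11 appears only in seat 6's list, so seat 6 = 11.
The 7 still-open variables draw from only 7 values {4, 5, 6, 7, 8, 9, 10}, so each is used; only seat 4 can be 6, hence seat 4 = 6.
The 3 variables seat 2, seat 3, seat 8 are confined to {7, 9, 10}, which locks those values in; drop them from seat 1, seat 5, seat 7.
That leaves seat 5 = 8. So seat 1 can't be 8.
No further eliminations apply; seat 2 can still be any of 7, 9, 10.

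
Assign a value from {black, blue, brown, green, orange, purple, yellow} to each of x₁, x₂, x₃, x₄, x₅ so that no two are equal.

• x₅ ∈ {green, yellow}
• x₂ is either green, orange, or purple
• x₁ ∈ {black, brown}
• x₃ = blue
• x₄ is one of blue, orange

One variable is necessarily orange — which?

x₄

x₃ must be blue (only option left). So x₄ can't be blue.
So orange goes to x₄.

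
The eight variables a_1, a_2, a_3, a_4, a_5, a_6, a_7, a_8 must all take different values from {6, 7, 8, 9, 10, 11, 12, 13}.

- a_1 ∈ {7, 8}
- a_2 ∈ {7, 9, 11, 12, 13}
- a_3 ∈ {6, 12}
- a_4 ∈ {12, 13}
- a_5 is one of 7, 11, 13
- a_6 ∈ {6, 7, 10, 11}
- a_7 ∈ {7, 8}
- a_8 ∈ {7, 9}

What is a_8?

9

The 8 variables together cover exactly {6, 7, 8, 9, 10, 11, 12, 13} — 8 values for 8 variables — and 10 appears only in a_6's list, so a_6 = 10.
The 7 still-open variables together cover exactly {6, 7, 8, 9, 11, 12, 13} — 7 values for 7 variables — and 6 appears only in a_3's list, so a_3 = 6.
a_1 and a_7 share exactly the 2 values {7, 8}; by pigeonhole those values go to them, so strike 7, 8 from a_2, a_5, a_8.
So a_8 = 9.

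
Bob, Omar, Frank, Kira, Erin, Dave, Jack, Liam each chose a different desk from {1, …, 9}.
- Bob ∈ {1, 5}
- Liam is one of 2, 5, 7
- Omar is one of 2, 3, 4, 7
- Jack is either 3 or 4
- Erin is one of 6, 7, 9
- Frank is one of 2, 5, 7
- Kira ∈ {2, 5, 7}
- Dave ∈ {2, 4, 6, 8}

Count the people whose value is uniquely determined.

1

Frank, Kira, Liam between them cover only {2, 5, 7} — a naked triple. Remove those values from Bob, Omar, Erin, Dave.
Bob must be 1 (only option left).
Omar and Jack between them cover only {3, 4} — a naked pair. Remove those values from Dave.
Determined: Bob=1. The other people each still have more than one consistent value. That makes 1.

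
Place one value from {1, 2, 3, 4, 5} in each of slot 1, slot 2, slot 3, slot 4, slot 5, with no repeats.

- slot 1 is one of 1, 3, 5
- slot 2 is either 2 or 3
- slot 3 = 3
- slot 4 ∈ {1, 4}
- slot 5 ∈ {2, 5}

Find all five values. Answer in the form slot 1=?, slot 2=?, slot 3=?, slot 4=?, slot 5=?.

slot 3 must be 3 (only option left). Strike 3 from slot 1, slot 2.
That leaves slot 2 = 2. Remove 2 from slot 5.
slot 5 has just one choice, so slot 5 = 5. So slot 1 can't be 5.
That leaves slot 1 = 1. Remove 1 from slot 4.
That leaves slot 4 = 4.

slot 1=1, slot 2=2, slot 3=3, slot 4=4, slot 5=5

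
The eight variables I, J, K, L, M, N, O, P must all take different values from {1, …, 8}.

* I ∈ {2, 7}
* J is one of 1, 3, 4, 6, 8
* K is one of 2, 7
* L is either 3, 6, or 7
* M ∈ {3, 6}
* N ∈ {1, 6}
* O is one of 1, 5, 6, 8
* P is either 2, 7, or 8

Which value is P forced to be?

8

The 8 variables together cover exactly {1, 2, 3, 4, 5, 6, 7, 8} — 8 values for 8 variables — and 4 appears only in J's list, so J = 4.
Among the 7 still-open variables, 5 fits only O (and all 7 values in {1, 2, 3, 5, 6, 7, 8} must be used), so O = 5.
Among the 6 still-open variables, 1 fits only N (and all 6 values in {1, 2, 3, 6, 7, 8} must be used), so N = 1.
The 5 still-open variables together cover exactly {2, 3, 6, 7, 8} — 5 values for 5 variables — and 8 appears only in P's list, so P = 8.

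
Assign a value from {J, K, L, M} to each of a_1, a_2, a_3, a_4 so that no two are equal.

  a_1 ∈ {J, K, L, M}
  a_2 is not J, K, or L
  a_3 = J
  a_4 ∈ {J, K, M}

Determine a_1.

a_2 must be M (only option left). So a_1, a_4 can't be M.
That leaves a_3 = J. Remove J from a_1, a_4.
a_4 has just one choice, so a_4 = K. So a_1 can't be K.
So a_1 = L.

L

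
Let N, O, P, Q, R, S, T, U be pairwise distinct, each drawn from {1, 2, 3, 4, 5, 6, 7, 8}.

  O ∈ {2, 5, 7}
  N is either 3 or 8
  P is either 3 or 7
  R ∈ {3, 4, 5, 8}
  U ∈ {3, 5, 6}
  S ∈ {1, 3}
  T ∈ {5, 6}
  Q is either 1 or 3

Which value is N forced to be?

8

Among the 8 variables, 2 fits only O (and all 8 values in {1, 2, 3, 4, 5, 6, 7, 8} must be used), so O = 2.
The 7 still-open variables together cover exactly {1, 3, 4, 5, 6, 7, 8} — 7 values for 7 variables — and 4 appears only in R's list, so R = 4.
The 6 still-open variables draw from only 6 values {1, 3, 5, 6, 7, 8}, so each is used; only P can be 7, hence P = 7.
Among the 5 still-open variables, 8 fits only N (and all 5 values in {1, 3, 5, 6, 8} must be used), so N = 8.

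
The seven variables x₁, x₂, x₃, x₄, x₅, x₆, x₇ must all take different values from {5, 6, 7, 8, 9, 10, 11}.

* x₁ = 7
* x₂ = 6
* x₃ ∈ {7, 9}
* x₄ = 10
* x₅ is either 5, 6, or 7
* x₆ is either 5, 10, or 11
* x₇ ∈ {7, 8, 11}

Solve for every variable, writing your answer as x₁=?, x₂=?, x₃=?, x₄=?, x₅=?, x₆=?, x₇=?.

x₁'s domain is down to {7}, so x₁ = 7. Eliminate 7 elsewhere: x₃, x₅, x₇.
x₂ has just one choice, so x₂ = 6. Strike 6 from x₅.
x₃ must be 9 (only option left).
x₄'s domain is down to {10}, so x₄ = 10. Eliminate 10 elsewhere: x₆.
x₅'s domain is down to {5}, so x₅ = 5. Eliminate 5 elsewhere: x₆.
That leaves x₆ = 11. Remove 11 from x₇.
That leaves x₇ = 8.

x₁=7, x₂=6, x₃=9, x₄=10, x₅=5, x₆=11, x₇=8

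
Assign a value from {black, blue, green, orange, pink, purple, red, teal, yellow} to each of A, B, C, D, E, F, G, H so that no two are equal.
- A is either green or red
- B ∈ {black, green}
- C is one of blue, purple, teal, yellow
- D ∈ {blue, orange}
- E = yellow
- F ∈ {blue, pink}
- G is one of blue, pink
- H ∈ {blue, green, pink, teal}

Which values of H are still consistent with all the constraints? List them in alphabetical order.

green, teal

E must be yellow (only option left). So C can't be yellow.
The 2 variables F and G are confined to {blue, pink}, which locks those values in; drop them from C, D, H.
D must be orange (only option left).
No further eliminations apply; H can still be any of green, teal.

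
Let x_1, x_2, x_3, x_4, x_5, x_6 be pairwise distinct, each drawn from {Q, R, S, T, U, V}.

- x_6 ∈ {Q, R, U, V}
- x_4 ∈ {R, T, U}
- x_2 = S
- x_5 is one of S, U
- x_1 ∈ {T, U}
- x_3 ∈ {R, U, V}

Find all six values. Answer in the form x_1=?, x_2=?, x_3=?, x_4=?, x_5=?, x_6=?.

x_2's domain is down to {S}, so x_2 = S. Strike S from x_5.
x_5 has just one choice, so x_5 = U. So x_1, x_3, x_4, x_6 can't be U.
That leaves x_1 = T. Remove T from x_4.
x_4 has just one choice, so x_4 = R. Remove R from x_3, x_6.
x_3 has just one choice, so x_3 = V. Eliminate V elsewhere: x_6.
x_6 has just one choice, so x_6 = Q.

x_1=T, x_2=S, x_3=V, x_4=R, x_5=U, x_6=Q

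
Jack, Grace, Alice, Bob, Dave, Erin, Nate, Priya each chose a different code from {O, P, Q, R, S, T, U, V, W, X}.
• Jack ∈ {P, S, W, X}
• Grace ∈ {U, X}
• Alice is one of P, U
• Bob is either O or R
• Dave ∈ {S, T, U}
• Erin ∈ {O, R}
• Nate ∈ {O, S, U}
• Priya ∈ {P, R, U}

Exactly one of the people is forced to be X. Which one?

Grace

Among the 8 variables, T fits only Dave (and all 8 values in {O, P, R, S, T, U, W, X} must be used), so Dave = T.
The 7 still-open variables together cover exactly {O, P, R, S, U, W, X} — 7 values for 7 variables — and W appears only in Jack's list, so Jack = W.
The 6 still-open variables together cover exactly {O, P, R, S, U, X} — 6 values for 6 variables — and S appears only in Nate's list, so Nate = S.
The 5 still-open variables together cover exactly {O, P, R, U, X} — 5 values for 5 variables — and X appears only in Grace's list, so Grace = X.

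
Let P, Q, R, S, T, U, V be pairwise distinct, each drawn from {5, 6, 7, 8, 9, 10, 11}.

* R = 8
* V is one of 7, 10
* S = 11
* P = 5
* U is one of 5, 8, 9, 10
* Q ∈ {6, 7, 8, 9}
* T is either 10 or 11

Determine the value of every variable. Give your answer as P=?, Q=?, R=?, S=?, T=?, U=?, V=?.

P=5, Q=6, R=8, S=11, T=10, U=9, V=7

P's domain is down to {5}, so P = 5. Strike 5 from U.
R has just one choice, so R = 8. Eliminate 8 elsewhere: Q, U.
S has just one choice, so S = 11. Eliminate 11 elsewhere: T.
T has just one choice, so T = 10. Eliminate 10 elsewhere: U, V.
U's domain is down to {9}, so U = 9. Eliminate 9 elsewhere: Q.
V has just one choice, so V = 7. Remove 7 from Q.
Q must be 6 (only option left).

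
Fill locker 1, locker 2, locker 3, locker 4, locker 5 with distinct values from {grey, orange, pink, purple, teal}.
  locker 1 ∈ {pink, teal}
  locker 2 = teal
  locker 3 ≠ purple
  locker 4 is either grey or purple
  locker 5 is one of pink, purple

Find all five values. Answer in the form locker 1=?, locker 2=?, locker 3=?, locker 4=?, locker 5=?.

locker 1=pink, locker 2=teal, locker 3=orange, locker 4=grey, locker 5=purple

locker 2 must be teal (only option left). Remove teal from locker 1, locker 3.
locker 1's domain is down to {pink}, so locker 1 = pink. Remove pink from locker 3, locker 5.
locker 5 must be purple (only option left). Remove purple from locker 4.
That leaves locker 4 = grey. Remove grey from locker 3.
locker 3's domain is down to {orange}, so locker 3 = orange.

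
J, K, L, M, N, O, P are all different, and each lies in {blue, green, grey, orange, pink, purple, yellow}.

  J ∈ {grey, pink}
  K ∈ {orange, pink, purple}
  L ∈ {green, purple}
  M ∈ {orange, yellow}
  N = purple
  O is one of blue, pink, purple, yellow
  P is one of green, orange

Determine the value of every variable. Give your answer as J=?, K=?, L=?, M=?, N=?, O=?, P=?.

N has just one choice, so N = purple. Strike purple from K, L, O.
L's domain is down to {green}, so L = green. So P can't be green.
P has just one choice, so P = orange. So K, M can't be orange.
K's domain is down to {pink}, so K = pink. Remove pink from J, O.
That leaves M = yellow. Eliminate yellow elsewhere: O.
O has just one choice, so O = blue.
J has just one choice, so J = grey.

J=grey, K=pink, L=green, M=yellow, N=purple, O=blue, P=orange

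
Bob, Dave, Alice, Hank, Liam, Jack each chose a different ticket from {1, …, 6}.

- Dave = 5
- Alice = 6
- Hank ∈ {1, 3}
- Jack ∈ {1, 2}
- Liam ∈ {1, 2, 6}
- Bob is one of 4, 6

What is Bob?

Dave's domain is down to {5}, so Dave = 5.
Alice's domain is down to {6}, so Alice = 6. Eliminate 6 elsewhere: Bob, Liam.
So Bob = 4.

4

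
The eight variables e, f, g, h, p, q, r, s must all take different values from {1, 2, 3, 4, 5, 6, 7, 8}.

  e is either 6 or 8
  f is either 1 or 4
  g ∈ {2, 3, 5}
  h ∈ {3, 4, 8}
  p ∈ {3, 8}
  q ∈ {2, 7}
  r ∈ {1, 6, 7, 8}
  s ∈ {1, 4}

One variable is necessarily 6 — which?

The 8 variables together cover exactly {1, 2, 3, 4, 5, 6, 7, 8} — 8 values for 8 variables — and 5 appears only in g's list, so g = 5.
The 7 still-open variables together cover exactly {1, 2, 3, 4, 6, 7, 8} — 7 values for 7 variables — and 2 appears only in q's list, so q = 2.
The 6 still-open variables together cover exactly {1, 3, 4, 6, 7, 8} — 6 values for 6 variables — and 7 appears only in r's list, so r = 7.
The 5 still-open variables draw from only 5 values {1, 3, 4, 6, 8}, so each is used; only e can be 6, hence e = 6.

e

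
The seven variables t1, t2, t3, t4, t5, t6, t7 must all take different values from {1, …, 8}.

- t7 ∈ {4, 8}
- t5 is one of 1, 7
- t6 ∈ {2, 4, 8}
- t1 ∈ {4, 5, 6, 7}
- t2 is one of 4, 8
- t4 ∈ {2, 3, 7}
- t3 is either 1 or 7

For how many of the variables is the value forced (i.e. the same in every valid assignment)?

t2 and t7 share exactly the 2 values {4, 8}; by pigeonhole those values go to them, so strike 4, 8 from t1, t6.
t6's domain is down to {2}, so t6 = 2. So t4 can't be 2.
The 2 variables t3 and t5 are confined to {1, 7}, which locks those values in; drop them from t1, t4.
t4 must be 3 (only option left).
Determined: t4=3, t6=2. The other variables each still have more than one consistent value. That makes 2.

2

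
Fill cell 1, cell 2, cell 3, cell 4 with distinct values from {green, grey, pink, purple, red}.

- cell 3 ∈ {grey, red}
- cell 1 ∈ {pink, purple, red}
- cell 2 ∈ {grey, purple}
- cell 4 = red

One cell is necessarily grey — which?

cell 4's domain is down to {red}, so cell 4 = red. Remove red from cell 1, cell 3.
So grey goes to cell 3.

cell 3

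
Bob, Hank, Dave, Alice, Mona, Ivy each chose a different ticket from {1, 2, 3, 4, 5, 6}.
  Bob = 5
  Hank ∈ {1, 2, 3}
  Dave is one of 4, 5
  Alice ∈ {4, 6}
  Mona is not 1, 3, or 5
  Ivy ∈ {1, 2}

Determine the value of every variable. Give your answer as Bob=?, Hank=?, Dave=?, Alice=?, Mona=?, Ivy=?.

Bob's domain is down to {5}, so Bob = 5. Eliminate 5 elsewhere: Dave.
Dave has just one choice, so Dave = 4. Remove 4 from Alice, Mona.
Alice must be 6 (only option left). Strike 6 from Mona.
Mona must be 2 (only option left). Eliminate 2 elsewhere: Hank, Ivy.
That leaves Ivy = 1. Remove 1 from Hank.
Hank's domain is down to {3}, so Hank = 3.

Bob=5, Hank=3, Dave=4, Alice=6, Mona=2, Ivy=1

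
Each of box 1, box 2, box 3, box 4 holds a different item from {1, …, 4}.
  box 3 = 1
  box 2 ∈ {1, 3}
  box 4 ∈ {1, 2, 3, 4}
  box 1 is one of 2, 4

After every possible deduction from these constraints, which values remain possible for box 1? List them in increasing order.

box 3 has just one choice, so box 3 = 1. Eliminate 1 elsewhere: box 2, box 4.
That leaves box 2 = 3. So box 4 can't be 3.
No further eliminations apply; box 1 can still be any of 2, 4.

2, 4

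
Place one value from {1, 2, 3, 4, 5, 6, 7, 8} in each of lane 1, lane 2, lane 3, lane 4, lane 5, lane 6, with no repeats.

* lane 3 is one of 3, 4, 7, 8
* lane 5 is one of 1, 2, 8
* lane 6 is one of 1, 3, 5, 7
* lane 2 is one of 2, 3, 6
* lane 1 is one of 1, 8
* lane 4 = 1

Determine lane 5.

lane 4 must be 1 (only option left). Remove 1 from lane 1, lane 5, lane 6.
That leaves lane 1 = 8. Remove 8 from lane 3, lane 5.
So lane 5 = 2.

2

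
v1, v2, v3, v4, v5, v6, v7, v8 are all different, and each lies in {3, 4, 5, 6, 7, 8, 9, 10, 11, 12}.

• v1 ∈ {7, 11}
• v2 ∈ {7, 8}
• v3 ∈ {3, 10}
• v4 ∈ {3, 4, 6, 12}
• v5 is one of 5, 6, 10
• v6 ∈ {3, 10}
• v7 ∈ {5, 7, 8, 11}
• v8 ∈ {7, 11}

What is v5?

6

v1 and v8 between them cover only {7, 11} — a naked pair. Remove those values from v2, v7.
v2 must be 8 (only option left). Eliminate 8 elsewhere: v7.
v7 has just one choice, so v7 = 5. Eliminate 5 elsewhere: v5.
v3 and v6 between them cover only {3, 10} — a naked pair. Remove those values from v4, v5.
So v5 = 6.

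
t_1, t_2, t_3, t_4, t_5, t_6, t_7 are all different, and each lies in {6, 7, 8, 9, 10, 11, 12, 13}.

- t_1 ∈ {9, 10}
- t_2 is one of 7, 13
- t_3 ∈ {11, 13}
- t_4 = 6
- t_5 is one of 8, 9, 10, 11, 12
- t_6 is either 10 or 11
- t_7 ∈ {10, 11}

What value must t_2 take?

7

t_4's domain is down to {6}, so t_4 = 6.
t_6 and t_7 between them cover only {10, 11} — a naked pair. Remove those values from t_1, t_3, t_5.
That leaves t_1 = 9. Remove 9 from t_5.
That leaves t_3 = 13. Strike 13 from t_2.
So t_2 = 7.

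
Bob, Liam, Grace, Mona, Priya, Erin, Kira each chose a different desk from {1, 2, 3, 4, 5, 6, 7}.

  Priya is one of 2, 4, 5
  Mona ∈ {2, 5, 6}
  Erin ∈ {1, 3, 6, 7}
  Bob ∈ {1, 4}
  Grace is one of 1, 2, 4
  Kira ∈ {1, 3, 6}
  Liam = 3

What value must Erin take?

Liam's domain is down to {3}, so Liam = 3. Remove 3 from Erin, Kira.
The 6 still-open variables draw from only 6 values {1, 2, 4, 5, 6, 7}, so each is used; only Erin can be 7, hence Erin = 7.

7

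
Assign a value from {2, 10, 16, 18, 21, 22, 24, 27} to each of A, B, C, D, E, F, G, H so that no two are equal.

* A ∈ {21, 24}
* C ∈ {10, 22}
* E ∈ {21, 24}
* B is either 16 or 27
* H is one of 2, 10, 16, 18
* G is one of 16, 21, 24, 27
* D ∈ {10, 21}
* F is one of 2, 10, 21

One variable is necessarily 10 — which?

D

The 8 variables together cover exactly {2, 10, 16, 18, 21, 22, 24, 27} — 8 values for 8 variables — and 18 appears only in H's list, so H = 18.
The 7 still-open variables together cover exactly {2, 10, 16, 21, 22, 24, 27} — 7 values for 7 variables — and 2 appears only in F's list, so F = 2.
The 6 still-open variables together cover exactly {10, 16, 21, 22, 24, 27} — 6 values for 6 variables — and 22 appears only in C's list, so C = 22.
The 5 still-open variables draw from only 5 values {10, 16, 21, 24, 27}, so each is used; only D can be 10, hence D = 10.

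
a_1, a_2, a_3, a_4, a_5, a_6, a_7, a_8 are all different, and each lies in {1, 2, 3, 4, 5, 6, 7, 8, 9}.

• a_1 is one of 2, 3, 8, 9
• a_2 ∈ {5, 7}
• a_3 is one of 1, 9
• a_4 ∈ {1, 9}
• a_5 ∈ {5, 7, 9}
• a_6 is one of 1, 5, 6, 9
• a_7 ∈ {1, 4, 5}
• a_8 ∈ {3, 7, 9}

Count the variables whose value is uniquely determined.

3

a_3 and a_4 between them cover only {1, 9} — a naked pair. Remove those values from a_1, a_5, a_6, a_7, a_8.
a_2 and a_5 between them cover only {5, 7} — a naked pair. Remove those values from a_6, a_7, a_8.
That leaves a_6 = 6.
a_7 must be 4 (only option left).
a_8 has just one choice, so a_8 = 3. Strike 3 from a_1.
Determined: a_6=6, a_7=4, a_8=3. The other variables each still have more than one consistent value. That makes 3.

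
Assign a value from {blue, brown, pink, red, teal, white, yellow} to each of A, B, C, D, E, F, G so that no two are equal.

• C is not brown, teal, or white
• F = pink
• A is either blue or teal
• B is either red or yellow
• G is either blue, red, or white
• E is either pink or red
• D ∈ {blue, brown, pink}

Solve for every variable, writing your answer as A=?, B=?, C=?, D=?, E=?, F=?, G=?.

A=teal, B=yellow, C=blue, D=brown, E=red, F=pink, G=white

F has just one choice, so F = pink. Remove pink from C, D, E.
E must be red (only option left). Remove red from B, C, G.
That leaves B = yellow. So C can't be yellow.
C must be blue (only option left). Remove blue from A, D, G.
That leaves D = brown.
G has just one choice, so G = white.
A's domain is down to {teal}, so A = teal.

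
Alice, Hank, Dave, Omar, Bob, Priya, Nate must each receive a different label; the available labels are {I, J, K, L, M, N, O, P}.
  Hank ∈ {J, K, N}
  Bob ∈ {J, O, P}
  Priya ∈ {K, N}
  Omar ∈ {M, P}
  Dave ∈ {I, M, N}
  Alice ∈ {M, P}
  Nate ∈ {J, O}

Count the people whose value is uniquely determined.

1

The 7 variables draw from only 7 values {I, J, K, M, N, O, P}, so each is used; only Dave can be I, hence Dave = I.
Alice and Omar between them cover only {M, P} — a naked pair. Remove those values from Bob.
Bob and Nate between them cover only {J, O} — a naked pair. Remove those values from Hank.
Determined: Dave=I. The other people each still have more than one consistent value. That makes 1.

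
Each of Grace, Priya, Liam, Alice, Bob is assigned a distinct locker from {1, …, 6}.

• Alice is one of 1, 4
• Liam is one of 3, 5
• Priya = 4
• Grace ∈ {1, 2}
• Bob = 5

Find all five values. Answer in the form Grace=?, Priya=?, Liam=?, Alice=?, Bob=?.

Priya must be 4 (only option left). Remove 4 from Alice.
Alice has just one choice, so Alice = 1. Strike 1 from Grace.
Bob's domain is down to {5}, so Bob = 5. Remove 5 from Liam.
That leaves Grace = 2.
Liam has just one choice, so Liam = 3.

Grace=2, Priya=4, Liam=3, Alice=1, Bob=5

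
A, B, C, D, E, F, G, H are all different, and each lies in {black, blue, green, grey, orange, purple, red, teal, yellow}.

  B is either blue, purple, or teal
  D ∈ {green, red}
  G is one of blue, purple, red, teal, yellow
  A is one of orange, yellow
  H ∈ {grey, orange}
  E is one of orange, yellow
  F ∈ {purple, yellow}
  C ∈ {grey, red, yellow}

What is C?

Among the 8 variables, green fits only D (and all 8 values in {blue, green, grey, orange, purple, red, teal, yellow} must be used), so D = green.
A and E share exactly the 2 values {orange, yellow}; by pigeonhole those values go to them, so strike orange, yellow from C, F, G, H.
That leaves F = purple. Eliminate purple elsewhere: B, G.
H has just one choice, so H = grey. Remove grey from C.
So C = red.

red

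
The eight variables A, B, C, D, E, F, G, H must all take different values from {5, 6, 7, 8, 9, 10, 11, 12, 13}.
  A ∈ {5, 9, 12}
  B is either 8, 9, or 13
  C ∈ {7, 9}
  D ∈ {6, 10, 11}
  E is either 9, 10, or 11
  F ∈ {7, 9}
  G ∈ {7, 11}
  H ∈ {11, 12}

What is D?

6

C and F share exactly the 2 values {7, 9}; by pigeonhole those values go to them, so strike 7, 9 from A, B, E, G.
G must be 11 (only option left). Strike 11 from D, E, H.
That leaves H = 12. So A can't be 12.
That leaves A = 5.
E has just one choice, so E = 10. Eliminate 10 elsewhere: D.
So D = 6.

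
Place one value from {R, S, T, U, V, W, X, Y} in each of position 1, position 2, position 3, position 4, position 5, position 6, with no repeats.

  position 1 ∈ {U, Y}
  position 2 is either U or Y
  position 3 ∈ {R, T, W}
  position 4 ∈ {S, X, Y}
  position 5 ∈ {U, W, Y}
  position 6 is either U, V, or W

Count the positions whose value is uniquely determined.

position 1 and position 2 between them cover only {U, Y} — a naked pair. Remove those values from position 4, position 5, position 6.
That leaves position 5 = W. So position 3, position 6 can't be W.
position 6 has just one choice, so position 6 = V.
Determined: position 5=W, position 6=V. The other positions each still have more than one consistent value. That makes 2.

2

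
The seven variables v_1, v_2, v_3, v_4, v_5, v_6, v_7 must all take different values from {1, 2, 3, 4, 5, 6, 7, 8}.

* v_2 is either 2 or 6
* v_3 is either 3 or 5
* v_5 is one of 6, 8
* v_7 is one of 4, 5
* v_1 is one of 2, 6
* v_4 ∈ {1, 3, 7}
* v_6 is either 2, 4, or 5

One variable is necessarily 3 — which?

v_3

The 2 variables v_1 and v_2 are confined to {2, 6}, which locks those values in; drop them from v_5, v_6.
That leaves v_5 = 8.
v_6 and v_7 share exactly the 2 values {4, 5}; by pigeonhole those values go to them, so strike 4, 5 from v_3.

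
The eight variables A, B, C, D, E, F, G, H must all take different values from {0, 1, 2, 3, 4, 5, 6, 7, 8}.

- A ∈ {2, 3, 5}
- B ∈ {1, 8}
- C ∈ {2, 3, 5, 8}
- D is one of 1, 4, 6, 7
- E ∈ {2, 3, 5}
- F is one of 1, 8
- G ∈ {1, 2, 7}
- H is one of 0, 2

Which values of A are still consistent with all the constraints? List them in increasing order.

The 2 variables B and F are confined to {1, 8}, which locks those values in; drop them from C, D, G.
A, C, E share exactly the 3 values {2, 3, 5}; by pigeonhole those values go to them, so strike 2, 3, 5 from G, H.
G has just one choice, so G = 7. Strike 7 from D.
That leaves H = 0.
No further eliminations apply; A can still be any of 2, 3, 5.

2, 3, 5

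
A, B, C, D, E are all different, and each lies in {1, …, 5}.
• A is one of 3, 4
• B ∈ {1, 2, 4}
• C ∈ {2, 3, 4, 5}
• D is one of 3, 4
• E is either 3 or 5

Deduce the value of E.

5

The 5 variables draw from only 5 values {1, 2, 3, 4, 5}, so each is used; only B can be 1, hence B = 1.
The 4 still-open variables together cover exactly {2, 3, 4, 5} — 4 values for 4 variables — and 2 appears only in C's list, so C = 2.
Among the 3 still-open variables, 5 fits only E (and all 3 values in {3, 4, 5} must be used), so E = 5.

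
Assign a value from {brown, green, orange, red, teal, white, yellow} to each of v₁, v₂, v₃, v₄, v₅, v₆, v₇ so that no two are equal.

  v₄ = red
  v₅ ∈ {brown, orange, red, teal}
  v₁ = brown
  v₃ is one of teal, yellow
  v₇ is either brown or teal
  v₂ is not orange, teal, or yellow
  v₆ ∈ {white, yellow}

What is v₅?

v₁'s domain is down to {brown}, so v₁ = brown. Strike brown from v₂, v₅, v₇.
v₄'s domain is down to {red}, so v₄ = red. Strike red from v₂, v₅.
v₇'s domain is down to {teal}, so v₇ = teal. Strike teal from v₃, v₅.
So v₅ = orange.

orange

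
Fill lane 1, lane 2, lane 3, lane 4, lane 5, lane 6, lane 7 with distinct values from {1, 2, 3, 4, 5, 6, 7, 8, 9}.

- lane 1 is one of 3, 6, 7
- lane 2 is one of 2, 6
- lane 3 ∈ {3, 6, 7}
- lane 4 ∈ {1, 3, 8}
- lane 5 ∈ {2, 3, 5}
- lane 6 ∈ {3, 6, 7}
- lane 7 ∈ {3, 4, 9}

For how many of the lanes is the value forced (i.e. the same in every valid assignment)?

2

lane 1, lane 3, lane 6 share exactly the 3 values {3, 6, 7}; by pigeonhole those values go to them, so strike 3, 6, 7 from lane 2, lane 4, lane 5, lane 7.
lane 2's domain is down to {2}, so lane 2 = 2. Remove 2 from lane 5.
lane 5 has just one choice, so lane 5 = 5.
Determined: lane 2=2, lane 5=5. The other lanes each still have more than one consistent value. That makes 2.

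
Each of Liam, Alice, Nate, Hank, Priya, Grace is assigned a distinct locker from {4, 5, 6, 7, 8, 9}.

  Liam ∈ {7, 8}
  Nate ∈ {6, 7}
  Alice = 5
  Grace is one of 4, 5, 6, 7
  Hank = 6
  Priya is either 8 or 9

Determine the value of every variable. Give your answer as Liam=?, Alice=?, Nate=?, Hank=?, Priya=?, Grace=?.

Liam=8, Alice=5, Nate=7, Hank=6, Priya=9, Grace=4

Alice must be 5 (only option left). Eliminate 5 elsewhere: Grace.
Hank has just one choice, so Hank = 6. Eliminate 6 elsewhere: Nate, Grace.
Nate has just one choice, so Nate = 7. Eliminate 7 elsewhere: Liam, Grace.
Grace must be 4 (only option left).
That leaves Liam = 8. Eliminate 8 elsewhere: Priya.
Priya has just one choice, so Priya = 9.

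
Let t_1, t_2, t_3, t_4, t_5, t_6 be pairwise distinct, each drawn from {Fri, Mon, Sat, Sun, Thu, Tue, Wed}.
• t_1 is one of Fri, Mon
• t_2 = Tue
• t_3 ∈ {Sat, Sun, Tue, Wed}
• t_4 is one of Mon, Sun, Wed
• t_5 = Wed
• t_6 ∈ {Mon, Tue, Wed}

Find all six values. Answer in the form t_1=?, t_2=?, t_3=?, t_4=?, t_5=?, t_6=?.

t_1=Fri, t_2=Tue, t_3=Sat, t_4=Sun, t_5=Wed, t_6=Mon

t_2 has just one choice, so t_2 = Tue. Remove Tue from t_3, t_6.
t_5 must be Wed (only option left). Remove Wed from t_3, t_4, t_6.
That leaves t_6 = Mon. Strike Mon from t_1, t_4.
t_1 has just one choice, so t_1 = Fri.
t_4 must be Sun (only option left). Strike Sun from t_3.
t_3 has just one choice, so t_3 = Sat.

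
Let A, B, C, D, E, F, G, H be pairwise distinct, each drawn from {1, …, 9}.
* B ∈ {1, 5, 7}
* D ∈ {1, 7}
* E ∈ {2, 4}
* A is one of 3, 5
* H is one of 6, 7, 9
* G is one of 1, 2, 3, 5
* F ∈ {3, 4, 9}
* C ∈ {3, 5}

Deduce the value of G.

2

The 8 variables together cover exactly {1, 2, 3, 4, 5, 6, 7, 9} — 8 values for 8 variables — and 6 appears only in H's list, so H = 6.
The 7 still-open variables draw from only 7 values {1, 2, 3, 4, 5, 7, 9}, so each is used; only F can be 9, hence F = 9.
The 6 still-open variables draw from only 6 values {1, 2, 3, 4, 5, 7}, so each is used; only E can be 4, hence E = 4.
The 5 still-open variables draw from only 5 values {1, 2, 3, 5, 7}, so each is used; only G can be 2, hence G = 2.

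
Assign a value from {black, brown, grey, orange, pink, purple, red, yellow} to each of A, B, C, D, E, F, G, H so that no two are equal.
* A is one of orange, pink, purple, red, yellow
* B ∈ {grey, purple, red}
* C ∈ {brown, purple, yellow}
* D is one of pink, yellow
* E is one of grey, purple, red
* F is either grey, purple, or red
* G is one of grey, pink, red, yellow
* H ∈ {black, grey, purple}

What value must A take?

orange

Among the 8 variables, black fits only H (and all 8 values in {black, brown, grey, orange, pink, purple, red, yellow} must be used), so H = black.
Among the 7 still-open variables, brown fits only C (and all 7 values in {brown, grey, orange, pink, purple, red, yellow} must be used), so C = brown.
The 6 still-open variables together cover exactly {grey, orange, pink, purple, red, yellow} — 6 values for 6 variables — and orange appears only in A's list, so A = orange.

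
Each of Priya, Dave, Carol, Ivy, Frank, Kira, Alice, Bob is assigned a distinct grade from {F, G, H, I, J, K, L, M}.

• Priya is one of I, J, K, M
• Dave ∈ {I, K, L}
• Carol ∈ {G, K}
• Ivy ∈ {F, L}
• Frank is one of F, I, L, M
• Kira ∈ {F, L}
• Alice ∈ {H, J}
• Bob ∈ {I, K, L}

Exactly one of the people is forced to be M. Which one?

Frank

The 8 variables together cover exactly {F, G, H, I, J, K, L, M} — 8 values for 8 variables — and G appears only in Carol's list, so Carol = G.
The 7 still-open variables draw from only 7 values {F, H, I, J, K, L, M}, so each is used; only Alice can be H, hence Alice = H.
Among the 6 still-open variables, J fits only Priya (and all 6 values in {F, I, J, K, L, M} must be used), so Priya = J.
The 5 still-open variables together cover exactly {F, I, K, L, M} — 5 values for 5 variables — and M appears only in Frank's list, so Frank = M.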